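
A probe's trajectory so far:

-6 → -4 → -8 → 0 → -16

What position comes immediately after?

16

The jumps are +2, -4, +8, -16 — a geometric progression with ratio -2.
step 5: -16 + 32 → 16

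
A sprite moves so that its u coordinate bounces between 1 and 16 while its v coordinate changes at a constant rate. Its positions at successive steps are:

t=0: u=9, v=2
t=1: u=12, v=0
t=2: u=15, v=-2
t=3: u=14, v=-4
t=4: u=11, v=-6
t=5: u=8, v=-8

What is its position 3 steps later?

The u coordinate reflects between 1 and 16, moving 3 per step.
  step 6: 8 → 5
  step 7: 5 → 2
  step 8: 2 → 3
The v coordinate changes by -2 each step: at step 8 it is -14.

u=3, v=-14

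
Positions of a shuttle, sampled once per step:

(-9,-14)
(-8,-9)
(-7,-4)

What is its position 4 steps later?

(-3,16)

The position changes by (+1,+5) every step.
step 3: (-7,-4) + (+1,+5) → (-6,1)
step 4: (-6,1) + (+1,+5) → (-5,6)
step 5: (-5,6) + (+1,+5) → (-4,11)
step 6: (-4,11) + (+1,+5) → (-3,16)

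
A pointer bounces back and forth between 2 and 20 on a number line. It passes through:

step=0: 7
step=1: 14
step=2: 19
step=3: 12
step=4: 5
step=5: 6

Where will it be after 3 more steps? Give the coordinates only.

The value reflects between 2 and 20, moving 7 per step.
  step 6: 6 → 13
  step 7: 13 → 20
  step 8: 20 → 13

13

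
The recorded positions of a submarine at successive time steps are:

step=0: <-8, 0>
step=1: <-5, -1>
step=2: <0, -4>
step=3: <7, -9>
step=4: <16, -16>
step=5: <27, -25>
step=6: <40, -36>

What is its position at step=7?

First differences are <+3, -1>, <+5, -3>, <+7, -5>, <+9, -7>, <+11, -9>, <+13, -11>; their common second difference is <+2, -2> (constant acceleration).
step 7: <40, -36> + <+15, -13> → <55, -49>

<55, -49>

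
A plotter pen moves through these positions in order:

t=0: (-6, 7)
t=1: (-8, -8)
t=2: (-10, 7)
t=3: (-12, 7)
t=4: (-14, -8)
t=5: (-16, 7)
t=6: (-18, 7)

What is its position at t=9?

(-24, 7)

The first coordinate changes by -2 each step, so at step 9 it is -6 + 9·(-2) = -24.
The second coordinate repeats the cycle [7, -8, 7] with period 3; step 9 mod 3 = 0, giving 7.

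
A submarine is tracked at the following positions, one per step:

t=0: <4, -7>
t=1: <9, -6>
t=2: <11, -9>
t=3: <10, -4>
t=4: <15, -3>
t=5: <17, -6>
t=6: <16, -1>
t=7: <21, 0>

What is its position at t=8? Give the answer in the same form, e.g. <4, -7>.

Differencing gives <+5, +1>, <+2, -3>, <-1, +5>, <+5, +1>, <+2, -3>, <-1, +5>, <+5, +1>. This is the pattern <+5, +1>, <+2, -3>, <-1, +5> repeated.
step 8: apply <+2, -3> → <23, -3>

<23, -3>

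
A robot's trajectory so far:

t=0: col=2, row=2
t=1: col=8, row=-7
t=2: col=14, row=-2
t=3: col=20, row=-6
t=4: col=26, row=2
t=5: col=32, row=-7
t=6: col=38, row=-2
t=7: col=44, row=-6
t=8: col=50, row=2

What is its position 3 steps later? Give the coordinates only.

Col: linear, +6 per step → 68 at step 11.
Row: cycles through 2, -7, -2, -6 every 4 steps. Step 11 lands at position 3 of the cycle → -6.

col=68, row=-6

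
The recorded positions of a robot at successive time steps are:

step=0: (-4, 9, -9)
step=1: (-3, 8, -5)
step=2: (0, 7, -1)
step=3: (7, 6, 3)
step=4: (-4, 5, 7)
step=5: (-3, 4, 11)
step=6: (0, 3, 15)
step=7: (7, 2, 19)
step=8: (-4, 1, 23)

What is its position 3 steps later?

(7, -2, 35)

First: cycles through -4, -3, 0, 7 every 4 steps. Step 11 lands at position 3 of the cycle → 7.
Second: linear, -1 per step → -2 at step 11.
Third: linear, +4 per step → 35 at step 11.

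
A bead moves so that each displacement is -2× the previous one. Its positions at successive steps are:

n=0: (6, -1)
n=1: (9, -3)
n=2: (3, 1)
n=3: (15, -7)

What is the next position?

(-9, 9)

The jumps are (+3, -2), (-6, +4), (+12, -8) — a geometric progression with ratio -2.
step 4: (15, -7) + (-24, +16) → (-9, 9)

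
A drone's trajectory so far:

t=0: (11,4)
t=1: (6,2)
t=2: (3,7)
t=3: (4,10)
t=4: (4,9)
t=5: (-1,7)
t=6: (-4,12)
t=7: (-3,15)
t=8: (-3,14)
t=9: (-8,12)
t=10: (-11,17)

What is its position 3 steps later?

(-15,17)

The moves between consecutive positions are (-5,-2), (-3,+5), (+1,+3), (+0,-1), (-5,-2), (-3,+5), (+1,+3), (+0,-1), (-5,-2), (-3,+5); they repeat the 4-cycle [(-5,-2), (-3,+5), (+1,+3), (+0,-1)].
step 11: apply (+1,+3) → (-10,20)
step 12: apply (+0,-1) → (-10,19)
step 13: apply (-5,-2) → (-15,17)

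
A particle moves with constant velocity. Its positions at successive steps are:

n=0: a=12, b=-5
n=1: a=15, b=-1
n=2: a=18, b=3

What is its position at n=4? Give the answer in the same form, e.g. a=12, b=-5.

Constant displacement of (+3,+4) per step.
step 3: a=18, b=3 + (+3,+4) → a=21, b=7
step 4: a=21, b=7 + (+3,+4) → a=24, b=11

a=24, b=11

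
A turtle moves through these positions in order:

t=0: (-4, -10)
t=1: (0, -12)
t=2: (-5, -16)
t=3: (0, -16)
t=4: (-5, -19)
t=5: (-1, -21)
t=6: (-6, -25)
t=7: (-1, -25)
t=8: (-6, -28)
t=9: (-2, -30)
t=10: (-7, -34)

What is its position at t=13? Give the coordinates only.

Differencing gives (+4, -2), (-5, -4), (+5, +0), (-5, -3), (+4, -2), (-5, -4), (+5, +0), (-5, -3), (+4, -2), (-5, -4). This is the pattern (+4, -2), (-5, -4), (+5, +0), (-5, -3) repeated.
step 11: apply (+5, +0) → (-2, -34)
step 12: apply (-5, -3) → (-7, -37)
step 13: apply (+4, -2) → (-3, -39)

(-3, -39)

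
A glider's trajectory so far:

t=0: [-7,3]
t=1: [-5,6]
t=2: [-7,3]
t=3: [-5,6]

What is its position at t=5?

[-5,6]

Consecutive displacements [+2,+3], [-2,-3], [+2,+3] scale by a factor of -1 each step.
step 4: [-5,6] + [-2,-3] → [-7,3]
step 5: [-7,3] + [+2,+3] → [-5,6]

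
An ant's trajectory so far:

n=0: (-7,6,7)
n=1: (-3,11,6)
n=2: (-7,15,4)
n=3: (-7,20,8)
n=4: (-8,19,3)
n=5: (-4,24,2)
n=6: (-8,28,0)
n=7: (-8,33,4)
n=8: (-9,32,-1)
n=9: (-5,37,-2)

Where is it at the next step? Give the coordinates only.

(-9,41,-4)

Differencing gives (+4,+5,-1), (-4,+4,-2), (+0,+5,+4), (-1,-1,-5), (+4,+5,-1), (-4,+4,-2), (+0,+5,+4), (-1,-1,-5), (+4,+5,-1). This is the pattern (+4,+5,-1), (-4,+4,-2), (+0,+5,+4), (-1,-1,-5) repeated.
step 10: apply (-4,+4,-2) → (-9,41,-4)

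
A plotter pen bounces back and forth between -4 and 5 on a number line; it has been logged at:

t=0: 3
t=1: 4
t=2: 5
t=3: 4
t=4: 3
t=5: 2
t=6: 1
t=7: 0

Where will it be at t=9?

The value travels 1 per step and bounces off the walls at -4 and 5.
  step 8: 0 → -1
  step 9: -1 → -2

-2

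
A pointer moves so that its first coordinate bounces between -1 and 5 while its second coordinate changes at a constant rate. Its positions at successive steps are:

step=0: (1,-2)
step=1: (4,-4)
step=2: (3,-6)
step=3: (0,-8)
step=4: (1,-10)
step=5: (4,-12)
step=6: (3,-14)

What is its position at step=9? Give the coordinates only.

The first coordinate travels 3 per step and bounces off the walls at -1 and 5.
  step 7: 3 → 0
  step 8: 0 → 1
  step 9: 1 → 4
The second coordinate changes by -2 each step: at step 9 it is -20.

(4,-20)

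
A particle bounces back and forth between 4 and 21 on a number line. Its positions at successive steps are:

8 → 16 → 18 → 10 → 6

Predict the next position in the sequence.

14

The value travels 8 per step and bounces off the walls at 4 and 21.
  step 5: 6 → 14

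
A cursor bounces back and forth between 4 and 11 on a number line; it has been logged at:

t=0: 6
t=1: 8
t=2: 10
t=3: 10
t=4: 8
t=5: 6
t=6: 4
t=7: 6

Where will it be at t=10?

10

The value travels 2 per step and bounces off the walls at 4 and 11.
  step 8: 6 → 8
  step 9: 8 → 10
  step 10: 10 → 10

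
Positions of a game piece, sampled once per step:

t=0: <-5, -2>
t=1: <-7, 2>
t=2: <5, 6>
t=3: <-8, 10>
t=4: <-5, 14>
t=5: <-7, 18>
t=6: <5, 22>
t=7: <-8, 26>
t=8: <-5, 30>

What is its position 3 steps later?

<-8, 42>

The first coordinate repeats the cycle [-5, -7, 5, -8] with period 4; step 11 mod 4 = 3, giving -8.
The second coordinate changes by +4 each step, so at step 11 it is -2 + 11·(4) = 42.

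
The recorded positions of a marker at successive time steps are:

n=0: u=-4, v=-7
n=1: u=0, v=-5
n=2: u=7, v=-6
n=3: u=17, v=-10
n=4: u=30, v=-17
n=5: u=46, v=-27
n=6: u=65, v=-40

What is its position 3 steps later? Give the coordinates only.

First differences are (+4, +2), (+7, -1), (+10, -4), (+13, -7), (+16, -10), (+19, -13); their common second difference is (+3, -3) (constant acceleration).
step 7: u=65, v=-40 + (+22, -16) → u=87, v=-56
step 8: u=87, v=-56 + (+25, -19) → u=112, v=-75
step 9: u=112, v=-75 + (+28, -22) → u=140, v=-97

u=140, v=-97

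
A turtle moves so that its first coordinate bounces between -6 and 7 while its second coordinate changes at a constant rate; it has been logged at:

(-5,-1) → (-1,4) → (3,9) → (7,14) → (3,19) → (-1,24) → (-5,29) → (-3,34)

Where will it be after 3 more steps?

The first coordinate reflects between -6 and 7, moving 4 per step.
  step 8: -3 → 1
  step 9: 1 → 5
  step 10: 5 → 5
The second coordinate changes by +5 each step: at step 10 it is 49.

(5,49)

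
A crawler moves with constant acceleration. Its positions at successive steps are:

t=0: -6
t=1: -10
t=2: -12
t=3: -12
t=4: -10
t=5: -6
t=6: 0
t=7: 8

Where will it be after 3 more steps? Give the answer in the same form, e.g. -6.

44

Taking differences between consecutive positions: -4, -2, +0, +2, +4, +6, +8. These grow by +2 each step.
step 8: 8 + 10 → 18
step 9: 18 + 12 → 30
step 10: 30 + 14 → 44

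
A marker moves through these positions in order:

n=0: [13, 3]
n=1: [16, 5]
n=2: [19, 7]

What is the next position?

Constant displacement of [+3, +2] per step.
step 3: [19, 7] + [+3, +2] → [22, 9]

[22, 9]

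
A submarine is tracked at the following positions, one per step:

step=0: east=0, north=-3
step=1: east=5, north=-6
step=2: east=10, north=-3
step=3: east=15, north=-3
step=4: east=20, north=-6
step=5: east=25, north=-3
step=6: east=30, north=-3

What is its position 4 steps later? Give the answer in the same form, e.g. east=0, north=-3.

The east coordinate changes by +5 each step, so at step 10 it is 0 + 10·(5) = 50.
The north coordinate repeats the cycle [-3, -6, -3] with period 3; step 10 mod 3 = 1, giving -6.

east=50, north=-6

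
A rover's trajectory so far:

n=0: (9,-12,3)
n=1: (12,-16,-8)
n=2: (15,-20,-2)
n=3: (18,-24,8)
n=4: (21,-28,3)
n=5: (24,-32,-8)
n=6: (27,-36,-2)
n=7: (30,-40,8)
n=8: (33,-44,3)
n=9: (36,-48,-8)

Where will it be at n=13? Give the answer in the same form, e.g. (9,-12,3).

First: linear, +3 per step → 48 at step 13.
Second: linear, -4 per step → -64 at step 13.
Third: cycles through 3, -8, -2, 8 every 4 steps. Step 13 lands at position 1 of the cycle → -8.

(48,-64,-8)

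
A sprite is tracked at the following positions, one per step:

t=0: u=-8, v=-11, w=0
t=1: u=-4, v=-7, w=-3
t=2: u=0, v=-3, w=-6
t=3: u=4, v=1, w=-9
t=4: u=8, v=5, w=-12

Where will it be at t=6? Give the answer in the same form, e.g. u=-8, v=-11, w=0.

u=16, v=13, w=-18

The position changes by (+4, +4, -3) every step.
step 5: u=8, v=5, w=-12 + (+4, +4, -3) → u=12, v=9, w=-15
step 6: u=12, v=9, w=-15 + (+4, +4, -3) → u=16, v=13, w=-18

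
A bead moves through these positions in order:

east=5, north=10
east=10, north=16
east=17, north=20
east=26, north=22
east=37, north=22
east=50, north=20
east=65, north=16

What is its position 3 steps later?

First differences are (+5,+6), (+7,+4), (+9,+2), (+11,+0), (+13,-2), (+15,-4); their common second difference is (+2,-2) (constant acceleration).
step 7: east=65, north=16 + (+17,-6) → east=82, north=10
step 8: east=82, north=10 + (+19,-8) → east=101, north=2
step 9: east=101, north=2 + (+21,-10) → east=122, north=-8

east=122, north=-8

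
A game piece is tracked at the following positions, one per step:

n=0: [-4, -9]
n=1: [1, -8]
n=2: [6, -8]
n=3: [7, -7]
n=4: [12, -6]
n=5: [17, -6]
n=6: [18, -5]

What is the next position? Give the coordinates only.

[23, -4]

The moves between consecutive positions are [+5, +1], [+5, +0], [+1, +1], [+5, +1], [+5, +0], [+1, +1]; they repeat the 3-cycle [[+5, +1], [+5, +0], [+1, +1]].
step 7: apply [+5, +1] → [23, -4]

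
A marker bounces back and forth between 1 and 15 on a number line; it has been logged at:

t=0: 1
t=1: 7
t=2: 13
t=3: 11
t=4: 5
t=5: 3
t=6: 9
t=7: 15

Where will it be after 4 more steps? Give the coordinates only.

The value travels 6 per step and bounces off the walls at 1 and 15.
  step 8: 15 → 9
  step 9: 9 → 3
  step 10: 3 → 5
  step 11: 5 → 11

11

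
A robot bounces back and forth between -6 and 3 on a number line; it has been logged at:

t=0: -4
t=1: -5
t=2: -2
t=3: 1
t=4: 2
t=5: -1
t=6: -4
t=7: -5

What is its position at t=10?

2

The value reflects between -6 and 3, moving 3 per step.
  step 8: -5 → -2
  step 9: -2 → 1
  step 10: 1 → 2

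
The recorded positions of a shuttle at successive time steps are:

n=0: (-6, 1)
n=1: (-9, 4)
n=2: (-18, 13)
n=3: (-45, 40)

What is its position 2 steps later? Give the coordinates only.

Step-to-step displacements: (-3, +3), (-9, +9), (-27, +27); each is 3× the previous.
step 4: (-45, 40) + (-81, +81) → (-126, 121)
step 5: (-126, 121) + (-243, +243) → (-369, 364)

(-369, 364)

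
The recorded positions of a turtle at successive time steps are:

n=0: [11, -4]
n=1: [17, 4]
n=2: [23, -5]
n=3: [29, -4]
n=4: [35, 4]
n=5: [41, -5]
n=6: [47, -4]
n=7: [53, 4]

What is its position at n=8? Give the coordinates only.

[59, -5]

The first coordinate changes by +6 each step, so at step 8 it is 11 + 8·(6) = 59.
The second coordinate repeats the cycle [-4, 4, -5] with period 3; step 8 mod 3 = 2, giving -5.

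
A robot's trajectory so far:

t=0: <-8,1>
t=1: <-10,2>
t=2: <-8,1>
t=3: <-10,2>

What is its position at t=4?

The jumps are <-2,+1>, <+2,-1>, <-2,+1> — a geometric progression with ratio -1.
step 4: <-10,2> + <+2,-1> → <-8,1>

<-8,1>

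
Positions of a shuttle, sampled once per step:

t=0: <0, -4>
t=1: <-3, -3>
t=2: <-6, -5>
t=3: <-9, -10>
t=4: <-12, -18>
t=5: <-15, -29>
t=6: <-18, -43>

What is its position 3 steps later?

Successive displacements: <-3, +1>, <-3, -2>, <-3, -5>, <-3, -8>, <-3, -11>, <-3, -14> — each changes by <+0, -3>.
step 7: <-18, -43> + <-3, -17> → <-21, -60>
step 8: <-21, -60> + <-3, -20> → <-24, -80>
step 9: <-24, -80> + <-3, -23> → <-27, -103>

<-27, -103>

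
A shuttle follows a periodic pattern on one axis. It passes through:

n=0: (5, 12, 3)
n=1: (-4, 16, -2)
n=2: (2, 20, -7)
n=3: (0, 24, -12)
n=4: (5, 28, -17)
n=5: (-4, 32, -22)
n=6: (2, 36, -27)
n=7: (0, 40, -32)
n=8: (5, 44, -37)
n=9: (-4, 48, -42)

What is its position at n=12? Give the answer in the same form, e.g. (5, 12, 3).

First: cycles through 5, -4, 2, 0 every 4 steps. Step 12 lands at position 0 of the cycle → 5.
Second: linear, +4 per step → 60 at step 12.
Third: linear, -5 per step → -57 at step 12.

(5, 60, -57)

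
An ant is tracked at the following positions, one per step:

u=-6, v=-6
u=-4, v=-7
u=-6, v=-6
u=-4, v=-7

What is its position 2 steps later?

The jumps are (+2, -1), (-2, +1), (+2, -1) — a geometric progression with ratio -1.
step 4: u=-4, v=-7 + (-2, +1) → u=-6, v=-6
step 5: u=-6, v=-6 + (+2, -1) → u=-4, v=-7

u=-4, v=-7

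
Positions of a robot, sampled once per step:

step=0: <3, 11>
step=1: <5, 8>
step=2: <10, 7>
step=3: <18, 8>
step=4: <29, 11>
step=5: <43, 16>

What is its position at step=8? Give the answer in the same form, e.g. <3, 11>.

<103, 43>

First differences are <+2, -3>, <+5, -1>, <+8, +1>, <+11, +3>, <+14, +5>; their common second difference is <+3, +2> (constant acceleration).
step 6: <43, 16> + <+17, +7> → <60, 23>
step 7: <60, 23> + <+20, +9> → <80, 32>
step 8: <80, 32> + <+23, +11> → <103, 43>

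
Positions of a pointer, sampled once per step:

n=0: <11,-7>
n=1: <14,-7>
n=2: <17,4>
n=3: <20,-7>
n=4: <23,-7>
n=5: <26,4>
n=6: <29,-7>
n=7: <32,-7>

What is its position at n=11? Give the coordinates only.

First: linear, +3 per step → 44 at step 11.
Second: cycles through -7, -7, 4 every 3 steps. Step 11 lands at position 2 of the cycle → 4.

<44,4>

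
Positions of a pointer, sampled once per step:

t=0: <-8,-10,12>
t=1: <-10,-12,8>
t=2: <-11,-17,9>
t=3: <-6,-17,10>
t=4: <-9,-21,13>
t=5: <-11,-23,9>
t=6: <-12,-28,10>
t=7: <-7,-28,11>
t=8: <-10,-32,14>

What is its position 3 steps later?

Differencing gives <-2,-2,-4>, <-1,-5,+1>, <+5,+0,+1>, <-3,-4,+3>, <-2,-2,-4>, <-1,-5,+1>, <+5,+0,+1>, <-3,-4,+3>. This is the pattern <-2,-2,-4>, <-1,-5,+1>, <+5,+0,+1>, <-3,-4,+3> repeated.
step 9: apply <-2,-2,-4> → <-12,-34,10>
step 10: apply <-1,-5,+1> → <-13,-39,11>
step 11: apply <+5,+0,+1> → <-8,-39,12>

<-8,-39,12>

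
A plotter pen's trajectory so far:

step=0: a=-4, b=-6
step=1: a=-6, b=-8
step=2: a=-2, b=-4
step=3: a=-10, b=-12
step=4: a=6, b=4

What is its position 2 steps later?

Consecutive displacements (-2, -2), (+4, +4), (-8, -8), (+16, +16) scale by a factor of -2 each step.
step 5: a=6, b=4 + (-32, -32) → a=-26, b=-28
step 6: a=-26, b=-28 + (+64, +64) → a=38, b=36

a=38, b=36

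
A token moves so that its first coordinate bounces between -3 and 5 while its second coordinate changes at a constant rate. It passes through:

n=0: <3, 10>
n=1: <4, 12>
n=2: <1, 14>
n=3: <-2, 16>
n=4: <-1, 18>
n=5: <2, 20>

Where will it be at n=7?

The first coordinate travels 3 per step and bounces off the walls at -3 and 5.
  step 6: 2 → 5
  step 7: 5 → 2
The second coordinate changes by +2 each step: at step 7 it is 24.

<2, 24>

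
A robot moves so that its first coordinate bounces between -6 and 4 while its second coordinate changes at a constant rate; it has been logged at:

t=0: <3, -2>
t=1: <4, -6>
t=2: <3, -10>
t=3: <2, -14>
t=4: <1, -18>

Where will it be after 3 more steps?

The first coordinate reflects between -6 and 4, moving 1 per step.
  step 5: 1 → 0
  step 6: 0 → -1
  step 7: -1 → -2
The second coordinate changes by -4 each step: at step 7 it is -30.

<-2, -30>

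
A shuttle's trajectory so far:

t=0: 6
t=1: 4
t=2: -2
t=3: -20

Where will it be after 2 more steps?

Consecutive displacements -2, -6, -18 scale by a factor of 3 each step.
step 4: -20 − 54 → -74
step 5: -74 − 162 → -236

-236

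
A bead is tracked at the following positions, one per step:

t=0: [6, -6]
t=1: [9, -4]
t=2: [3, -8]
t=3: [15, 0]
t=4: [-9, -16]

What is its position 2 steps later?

[-57, -48]

The jumps are [+3, +2], [-6, -4], [+12, +8], [-24, -16] — a geometric progression with ratio -2.
step 5: [-9, -16] + [+48, +32] → [39, 16]
step 6: [39, 16] + [-96, -64] → [-57, -48]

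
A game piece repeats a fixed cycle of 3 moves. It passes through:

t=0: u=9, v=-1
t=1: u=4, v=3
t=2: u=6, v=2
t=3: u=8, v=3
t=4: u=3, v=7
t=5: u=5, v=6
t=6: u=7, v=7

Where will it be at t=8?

Step-to-step displacements: (-5, +4), (+2, -1), (+2, +1), (-5, +4), (+2, -1), (+2, +1) — a repeating cycle of length 3.
step 7: apply (-5, +4) → u=2, v=11
step 8: apply (+2, -1) → u=4, v=10

u=4, v=10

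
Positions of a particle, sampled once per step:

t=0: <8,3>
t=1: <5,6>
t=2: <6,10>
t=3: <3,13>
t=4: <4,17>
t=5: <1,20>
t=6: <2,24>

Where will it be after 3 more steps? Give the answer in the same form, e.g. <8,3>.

The moves between consecutive positions are <-3,+3>, <+1,+4>, <-3,+3>, <+1,+4>, <-3,+3>, <+1,+4>; they repeat the 2-cycle [<-3,+3>, <+1,+4>].
step 7: apply <-3,+3> → <-1,27>
step 8: apply <+1,+4> → <0,31>
step 9: apply <-3,+3> → <-3,34>

<-3,34>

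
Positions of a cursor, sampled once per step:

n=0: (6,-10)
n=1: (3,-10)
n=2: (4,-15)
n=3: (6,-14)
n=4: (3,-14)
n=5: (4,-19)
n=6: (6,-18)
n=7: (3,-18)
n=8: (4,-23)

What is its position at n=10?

(3,-22)

Differencing gives (-3,+0), (+1,-5), (+2,+1), (-3,+0), (+1,-5), (+2,+1), (-3,+0), (+1,-5). This is the pattern (-3,+0), (+1,-5), (+2,+1) repeated.
step 9: apply (+2,+1) → (6,-22)
step 10: apply (-3,+0) → (3,-22)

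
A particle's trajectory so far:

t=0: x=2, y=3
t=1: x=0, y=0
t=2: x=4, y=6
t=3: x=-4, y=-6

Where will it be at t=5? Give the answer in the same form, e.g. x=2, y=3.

x=-20, y=-30

Consecutive displacements (-2, -3), (+4, +6), (-8, -12) scale by a factor of -2 each step.
step 4: x=-4, y=-6 + (+16, +24) → x=12, y=18
step 5: x=12, y=18 + (-32, -48) → x=-20, y=-30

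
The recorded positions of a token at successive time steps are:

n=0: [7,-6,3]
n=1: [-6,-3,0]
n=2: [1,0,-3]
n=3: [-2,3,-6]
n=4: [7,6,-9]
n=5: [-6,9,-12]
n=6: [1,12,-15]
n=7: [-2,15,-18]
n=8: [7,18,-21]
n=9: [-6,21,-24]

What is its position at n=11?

[-2,27,-30]

First: cycles through 7, -6, 1, -2 every 4 steps. Step 11 lands at position 3 of the cycle → -2.
Second: linear, +3 per step → 27 at step 11.
Third: linear, -3 per step → -30 at step 11.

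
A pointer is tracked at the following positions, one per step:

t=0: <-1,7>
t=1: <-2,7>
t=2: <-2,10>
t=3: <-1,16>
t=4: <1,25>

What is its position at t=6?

<8,52>

Taking differences between consecutive positions: <-1,+0>, <+0,+3>, <+1,+6>, <+2,+9>. These grow by <+1,+3> each step.
step 5: <1,25> + <+3,+12> → <4,37>
step 6: <4,37> + <+4,+15> → <8,52>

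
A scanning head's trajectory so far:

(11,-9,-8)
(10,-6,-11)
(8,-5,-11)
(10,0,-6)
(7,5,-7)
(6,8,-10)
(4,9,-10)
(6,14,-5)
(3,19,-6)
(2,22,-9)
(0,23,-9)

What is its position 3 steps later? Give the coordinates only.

(-2,36,-8)

Step-to-step displacements: (-1,+3,-3), (-2,+1,+0), (+2,+5,+5), (-3,+5,-1), (-1,+3,-3), (-2,+1,+0), (+2,+5,+5), (-3,+5,-1), (-1,+3,-3), (-2,+1,+0) — a repeating cycle of length 4.
step 11: apply (+2,+5,+5) → (2,28,-4)
step 12: apply (-3,+5,-1) → (-1,33,-5)
step 13: apply (-1,+3,-3) → (-2,36,-8)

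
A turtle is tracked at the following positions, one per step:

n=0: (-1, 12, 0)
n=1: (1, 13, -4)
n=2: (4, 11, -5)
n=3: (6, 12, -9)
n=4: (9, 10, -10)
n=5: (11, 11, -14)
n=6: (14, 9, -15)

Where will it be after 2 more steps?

Step-to-step displacements: (+2, +1, -4), (+3, -2, -1), (+2, +1, -4), (+3, -2, -1), (+2, +1, -4), (+3, -2, -1) — a repeating cycle of length 2.
step 7: apply (+2, +1, -4) → (16, 10, -19)
step 8: apply (+3, -2, -1) → (19, 8, -20)

(19, 8, -20)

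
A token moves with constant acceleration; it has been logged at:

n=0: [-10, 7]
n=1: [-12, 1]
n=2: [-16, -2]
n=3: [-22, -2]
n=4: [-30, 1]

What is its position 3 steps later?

First differences are [-2, -6], [-4, -3], [-6, +0], [-8, +3]; their common second difference is [-2, +3] (constant acceleration).
step 5: [-30, 1] + [-10, +6] → [-40, 7]
step 6: [-40, 7] + [-12, +9] → [-52, 16]
step 7: [-52, 16] + [-14, +12] → [-66, 28]

[-66, 28]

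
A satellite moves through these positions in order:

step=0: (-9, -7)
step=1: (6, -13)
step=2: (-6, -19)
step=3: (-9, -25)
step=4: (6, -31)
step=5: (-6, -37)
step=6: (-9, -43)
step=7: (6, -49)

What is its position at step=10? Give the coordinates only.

First: cycles through -9, 6, -6 every 3 steps. Step 10 lands at position 1 of the cycle → 6.
Second: linear, -6 per step → -67 at step 10.

(6, -67)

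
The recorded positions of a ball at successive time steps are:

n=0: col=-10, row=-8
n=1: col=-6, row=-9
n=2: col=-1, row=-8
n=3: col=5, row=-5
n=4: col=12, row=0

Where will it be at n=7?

Successive displacements: (+4, -1), (+5, +1), (+6, +3), (+7, +5) — each changes by (+1, +2).
step 5: col=12, row=0 + (+8, +7) → col=20, row=7
step 6: col=20, row=7 + (+9, +9) → col=29, row=16
step 7: col=29, row=16 + (+10, +11) → col=39, row=27

col=39, row=27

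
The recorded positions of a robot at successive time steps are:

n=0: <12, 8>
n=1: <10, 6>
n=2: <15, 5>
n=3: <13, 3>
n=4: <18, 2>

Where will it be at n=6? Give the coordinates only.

The moves between consecutive positions are <-2, -2>, <+5, -1>, <-2, -2>, <+5, -1>; they repeat the 2-cycle [<-2, -2>, <+5, -1>].
step 5: apply <-2, -2> → <16, 0>
step 6: apply <+5, -1> → <21, -1>

<21, -1>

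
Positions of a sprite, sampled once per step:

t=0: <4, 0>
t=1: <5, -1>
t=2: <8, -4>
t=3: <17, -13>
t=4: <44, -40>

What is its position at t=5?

<125, -121>

The jumps are <+1, -1>, <+3, -3>, <+9, -9>, <+27, -27> — a geometric progression with ratio 3.
step 5: <44, -40> + <+81, -81> → <125, -121>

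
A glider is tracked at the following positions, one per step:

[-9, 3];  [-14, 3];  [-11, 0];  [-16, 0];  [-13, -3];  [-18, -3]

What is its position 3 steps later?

Differencing gives [-5, +0], [+3, -3], [-5, +0], [+3, -3], [-5, +0]. This is the pattern [-5, +0], [+3, -3] repeated.
step 6: apply [+3, -3] → [-15, -6]
step 7: apply [-5, +0] → [-20, -6]
step 8: apply [+3, -3] → [-17, -9]

[-17, -9]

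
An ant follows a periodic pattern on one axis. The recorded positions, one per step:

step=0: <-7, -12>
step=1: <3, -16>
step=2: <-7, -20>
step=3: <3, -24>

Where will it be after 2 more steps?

The first coordinate repeats the cycle [-7, 3] with period 2; step 5 mod 2 = 1, giving 3.
The second coordinate changes by -4 each step, so at step 5 it is -12 + 5·(-4) = -32.

<3, -32>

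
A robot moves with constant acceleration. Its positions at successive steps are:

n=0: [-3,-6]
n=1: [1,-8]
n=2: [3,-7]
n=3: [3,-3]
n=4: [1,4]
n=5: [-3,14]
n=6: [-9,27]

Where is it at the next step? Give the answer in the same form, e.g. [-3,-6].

[-17,43]

Taking differences between consecutive positions: [+4,-2], [+2,+1], [+0,+4], [-2,+7], [-4,+10], [-6,+13]. These grow by [-2,+3] each step.
step 7: [-9,27] + [-8,+16] → [-17,43]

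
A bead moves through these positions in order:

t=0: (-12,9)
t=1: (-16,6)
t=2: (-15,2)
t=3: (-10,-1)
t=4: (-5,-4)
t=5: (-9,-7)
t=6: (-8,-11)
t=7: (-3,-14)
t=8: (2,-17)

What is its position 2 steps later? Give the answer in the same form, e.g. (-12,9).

(-1,-24)

Differencing gives (-4,-3), (+1,-4), (+5,-3), (+5,-3), (-4,-3), (+1,-4), (+5,-3), (+5,-3). This is the pattern (-4,-3), (+1,-4), (+5,-3), (+5,-3) repeated.
step 9: apply (-4,-3) → (-2,-20)
step 10: apply (+1,-4) → (-1,-24)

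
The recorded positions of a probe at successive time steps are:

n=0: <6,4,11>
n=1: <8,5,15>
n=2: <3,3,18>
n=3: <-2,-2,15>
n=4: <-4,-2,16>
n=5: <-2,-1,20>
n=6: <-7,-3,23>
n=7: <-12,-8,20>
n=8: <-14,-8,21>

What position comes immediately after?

Step-to-step displacements: <+2,+1,+4>, <-5,-2,+3>, <-5,-5,-3>, <-2,+0,+1>, <+2,+1,+4>, <-5,-2,+3>, <-5,-5,-3>, <-2,+0,+1> — a repeating cycle of length 4.
step 9: apply <+2,+1,+4> → <-12,-7,25>

<-12,-7,25>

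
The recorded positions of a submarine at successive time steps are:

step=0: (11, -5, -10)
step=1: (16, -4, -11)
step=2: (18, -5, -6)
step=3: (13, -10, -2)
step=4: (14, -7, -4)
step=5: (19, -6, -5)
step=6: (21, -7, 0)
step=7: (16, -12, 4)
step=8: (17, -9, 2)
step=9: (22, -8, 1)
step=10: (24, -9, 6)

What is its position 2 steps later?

Step-to-step displacements: (+5, +1, -1), (+2, -1, +5), (-5, -5, +4), (+1, +3, -2), (+5, +1, -1), (+2, -1, +5), (-5, -5, +4), (+1, +3, -2), (+5, +1, -1), (+2, -1, +5) — a repeating cycle of length 4.
step 11: apply (-5, -5, +4) → (19, -14, 10)
step 12: apply (+1, +3, -2) → (20, -11, 8)

(20, -11, 8)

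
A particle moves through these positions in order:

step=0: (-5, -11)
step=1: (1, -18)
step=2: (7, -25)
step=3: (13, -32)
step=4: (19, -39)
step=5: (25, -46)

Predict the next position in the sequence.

Constant displacement of (+6, -7) per step.
step 6: (25, -46) + (+6, -7) → (31, -53)

(31, -53)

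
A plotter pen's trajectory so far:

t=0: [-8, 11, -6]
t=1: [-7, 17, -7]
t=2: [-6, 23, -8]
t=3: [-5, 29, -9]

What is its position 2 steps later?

[-3, 41, -11]

Constant displacement of [+1, +6, -1] per step.
step 4: [-5, 29, -9] + [+1, +6, -1] → [-4, 35, -10]
step 5: [-4, 35, -10] + [+1, +6, -1] → [-3, 41, -11]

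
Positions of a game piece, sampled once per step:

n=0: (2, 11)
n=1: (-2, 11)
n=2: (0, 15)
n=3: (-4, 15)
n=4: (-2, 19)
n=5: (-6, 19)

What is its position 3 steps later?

The moves between consecutive positions are (-4, +0), (+2, +4), (-4, +0), (+2, +4), (-4, +0); they repeat the 2-cycle [(-4, +0), (+2, +4)].
step 6: apply (+2, +4) → (-4, 23)
step 7: apply (-4, +0) → (-8, 23)
step 8: apply (+2, +4) → (-6, 27)

(-6, 27)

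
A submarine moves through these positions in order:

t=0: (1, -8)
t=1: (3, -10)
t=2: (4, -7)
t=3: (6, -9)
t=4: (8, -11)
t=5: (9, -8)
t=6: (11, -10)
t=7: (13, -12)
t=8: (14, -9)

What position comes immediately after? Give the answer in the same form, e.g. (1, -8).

Differencing gives (+2, -2), (+1, +3), (+2, -2), (+2, -2), (+1, +3), (+2, -2), (+2, -2), (+1, +3). This is the pattern (+2, -2), (+1, +3), (+2, -2) repeated.
step 9: apply (+2, -2) → (16, -11)

(16, -11)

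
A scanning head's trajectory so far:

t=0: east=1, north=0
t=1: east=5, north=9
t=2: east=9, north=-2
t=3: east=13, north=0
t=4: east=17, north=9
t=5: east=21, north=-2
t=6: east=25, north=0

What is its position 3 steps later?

east=37, north=0

The east coordinate changes by +4 each step, so at step 9 it is 1 + 9·(4) = 37.
The north coordinate repeats the cycle [0, 9, -2] with period 3; step 9 mod 3 = 0, giving 0.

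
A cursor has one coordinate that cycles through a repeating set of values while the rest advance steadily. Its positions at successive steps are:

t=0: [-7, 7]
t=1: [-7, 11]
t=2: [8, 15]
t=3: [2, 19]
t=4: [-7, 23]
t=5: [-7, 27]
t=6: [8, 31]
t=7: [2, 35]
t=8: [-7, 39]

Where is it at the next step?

First: cycles through -7, -7, 8, 2 every 4 steps. Step 9 lands at position 1 of the cycle → -7.
Second: linear, +4 per step → 43 at step 9.

[-7, 43]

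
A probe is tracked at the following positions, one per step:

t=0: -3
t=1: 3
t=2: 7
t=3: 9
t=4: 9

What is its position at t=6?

Taking differences between consecutive positions: +6, +4, +2, +0. These grow by -2 each step.
step 5: 9 − 2 → 7
step 6: 7 − 4 → 3

3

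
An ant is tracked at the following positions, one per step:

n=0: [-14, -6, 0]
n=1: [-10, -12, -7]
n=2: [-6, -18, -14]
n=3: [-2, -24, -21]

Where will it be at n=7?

The position changes by [+4, -6, -7] every step.
step 4: [-2, -24, -21] + [+4, -6, -7] → [2, -30, -28]
step 5: [2, -30, -28] + [+4, -6, -7] → [6, -36, -35]
step 6: [6, -36, -35] + [+4, -6, -7] → [10, -42, -42]
step 7: [10, -42, -42] + [+4, -6, -7] → [14, -48, -49]

[14, -48, -49]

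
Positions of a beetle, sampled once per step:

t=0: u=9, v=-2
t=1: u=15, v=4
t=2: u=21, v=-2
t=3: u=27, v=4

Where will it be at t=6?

The u coordinate changes by +6 each step, so at step 6 it is 9 + 6·(6) = 45.
The v coordinate repeats the cycle [-2, 4] with period 2; step 6 mod 2 = 0, giving -2.

u=45, v=-2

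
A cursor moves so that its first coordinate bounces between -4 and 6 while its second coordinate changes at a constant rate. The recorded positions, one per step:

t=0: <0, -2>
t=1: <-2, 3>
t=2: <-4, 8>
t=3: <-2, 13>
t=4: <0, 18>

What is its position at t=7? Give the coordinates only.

<6, 33>

The first coordinate travels 2 per step and bounces off the walls at -4 and 6.
  step 5: 0 → 2
  step 6: 2 → 4
  step 7: 4 → 6
The second coordinate changes by +5 each step: at step 7 it is 33.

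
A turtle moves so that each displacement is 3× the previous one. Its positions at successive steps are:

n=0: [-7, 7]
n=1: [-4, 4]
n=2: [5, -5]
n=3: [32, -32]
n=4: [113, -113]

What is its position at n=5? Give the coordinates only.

[356, -356]

The jumps are [+3, -3], [+9, -9], [+27, -27], [+81, -81] — a geometric progression with ratio 3.
step 5: [113, -113] + [+243, -243] → [356, -356]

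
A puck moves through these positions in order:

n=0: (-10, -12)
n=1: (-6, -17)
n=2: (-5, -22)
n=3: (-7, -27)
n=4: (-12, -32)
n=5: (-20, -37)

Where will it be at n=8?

Successive displacements: (+4, -5), (+1, -5), (-2, -5), (-5, -5), (-8, -5) — each changes by (-3, +0).
step 6: (-20, -37) + (-11, -5) → (-31, -42)
step 7: (-31, -42) + (-14, -5) → (-45, -47)
step 8: (-45, -47) + (-17, -5) → (-62, -52)

(-62, -52)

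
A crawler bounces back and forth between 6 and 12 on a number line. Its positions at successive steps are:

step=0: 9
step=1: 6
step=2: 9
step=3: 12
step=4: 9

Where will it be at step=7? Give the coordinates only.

The value reflects between 6 and 12, moving 3 per step.
  step 5: 9 → 6
  step 6: 6 → 9
  step 7: 9 → 12

12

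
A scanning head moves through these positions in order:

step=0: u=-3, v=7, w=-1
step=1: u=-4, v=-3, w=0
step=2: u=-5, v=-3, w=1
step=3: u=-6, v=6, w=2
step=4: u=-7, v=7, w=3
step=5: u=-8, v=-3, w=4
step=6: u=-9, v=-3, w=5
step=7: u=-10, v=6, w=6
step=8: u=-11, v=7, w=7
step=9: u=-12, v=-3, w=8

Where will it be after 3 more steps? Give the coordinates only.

The u coordinate changes by -1 each step, so at step 12 it is -3 + 12·(-1) = -15.
The v coordinate repeats the cycle [7, -3, -3, 6] with period 4; step 12 mod 4 = 0, giving 7.
The w coordinate changes by +1 each step, so at step 12 it is -1 + 12·(1) = 11.

u=-15, v=7, w=11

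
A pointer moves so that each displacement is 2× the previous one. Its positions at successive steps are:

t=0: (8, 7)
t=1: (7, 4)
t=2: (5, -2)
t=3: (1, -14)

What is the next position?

Consecutive displacements (-1, -3), (-2, -6), (-4, -12) scale by a factor of 2 each step.
step 4: (1, -14) + (-8, -24) → (-7, -38)

(-7, -38)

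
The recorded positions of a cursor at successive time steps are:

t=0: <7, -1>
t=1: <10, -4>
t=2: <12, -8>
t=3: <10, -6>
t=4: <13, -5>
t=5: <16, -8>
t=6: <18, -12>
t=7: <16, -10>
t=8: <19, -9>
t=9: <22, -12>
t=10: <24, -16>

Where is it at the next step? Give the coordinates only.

<22, -14>

The moves between consecutive positions are <+3, -3>, <+2, -4>, <-2, +2>, <+3, +1>, <+3, -3>, <+2, -4>, <-2, +2>, <+3, +1>, <+3, -3>, <+2, -4>; they repeat the 4-cycle [<+3, -3>, <+2, -4>, <-2, +2>, <+3, +1>].
step 11: apply <-2, +2> → <22, -14>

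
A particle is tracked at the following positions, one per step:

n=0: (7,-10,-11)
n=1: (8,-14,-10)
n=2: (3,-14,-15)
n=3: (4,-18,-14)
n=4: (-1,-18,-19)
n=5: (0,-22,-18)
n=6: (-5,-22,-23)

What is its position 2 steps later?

Step-to-step displacements: (+1,-4,+1), (-5,+0,-5), (+1,-4,+1), (-5,+0,-5), (+1,-4,+1), (-5,+0,-5) — a repeating cycle of length 2.
step 7: apply (+1,-4,+1) → (-4,-26,-22)
step 8: apply (-5,+0,-5) → (-9,-26,-27)

(-9,-26,-27)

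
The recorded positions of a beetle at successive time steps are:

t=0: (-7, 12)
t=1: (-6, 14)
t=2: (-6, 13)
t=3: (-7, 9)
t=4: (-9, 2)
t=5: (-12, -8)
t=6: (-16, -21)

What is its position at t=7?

Successive displacements: (+1, +2), (+0, -1), (-1, -4), (-2, -7), (-3, -10), (-4, -13) — each changes by (-1, -3).
step 7: (-16, -21) + (-5, -16) → (-21, -37)

(-21, -37)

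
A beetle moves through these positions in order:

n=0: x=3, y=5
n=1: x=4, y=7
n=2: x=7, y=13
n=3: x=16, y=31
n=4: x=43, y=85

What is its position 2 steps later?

Consecutive displacements (+1, +2), (+3, +6), (+9, +18), (+27, +54) scale by a factor of 3 each step.
step 5: x=43, y=85 + (+81, +162) → x=124, y=247
step 6: x=124, y=247 + (+243, +486) → x=367, y=733

x=367, y=733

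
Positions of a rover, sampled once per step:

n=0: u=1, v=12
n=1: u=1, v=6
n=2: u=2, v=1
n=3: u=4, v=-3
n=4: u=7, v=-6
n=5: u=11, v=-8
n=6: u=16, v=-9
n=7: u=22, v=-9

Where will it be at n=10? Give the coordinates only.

u=46, v=-3

Taking differences between consecutive positions: (+0, -6), (+1, -5), (+2, -4), (+3, -3), (+4, -2), (+5, -1), (+6, +0). These grow by (+1, +1) each step.
step 8: u=22, v=-9 + (+7, +1) → u=29, v=-8
step 9: u=29, v=-8 + (+8, +2) → u=37, v=-6
step 10: u=37, v=-6 + (+9, +3) → u=46, v=-3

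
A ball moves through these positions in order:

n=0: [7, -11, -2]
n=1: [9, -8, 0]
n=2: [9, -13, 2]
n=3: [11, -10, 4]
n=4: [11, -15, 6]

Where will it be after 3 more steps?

The moves between consecutive positions are [+2, +3, +2], [+0, -5, +2], [+2, +3, +2], [+0, -5, +2]; they repeat the 2-cycle [[+2, +3, +2], [+0, -5, +2]].
step 5: apply [+2, +3, +2] → [13, -12, 8]
step 6: apply [+0, -5, +2] → [13, -17, 10]
step 7: apply [+2, +3, +2] → [15, -14, 12]

[15, -14, 12]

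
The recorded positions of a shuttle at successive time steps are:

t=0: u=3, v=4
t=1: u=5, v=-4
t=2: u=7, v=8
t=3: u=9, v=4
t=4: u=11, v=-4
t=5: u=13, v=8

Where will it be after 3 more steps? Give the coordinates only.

U: linear, +2 per step → 19 at step 8.
V: cycles through 4, -4, 8 every 3 steps. Step 8 lands at position 2 of the cycle → 8.

u=19, v=8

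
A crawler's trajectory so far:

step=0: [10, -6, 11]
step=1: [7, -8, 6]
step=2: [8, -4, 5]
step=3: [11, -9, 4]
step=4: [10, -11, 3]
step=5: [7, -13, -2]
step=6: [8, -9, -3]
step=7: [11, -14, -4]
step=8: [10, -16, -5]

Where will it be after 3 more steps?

[11, -19, -12]

Step-to-step displacements: [-3, -2, -5], [+1, +4, -1], [+3, -5, -1], [-1, -2, -1], [-3, -2, -5], [+1, +4, -1], [+3, -5, -1], [-1, -2, -1] — a repeating cycle of length 4.
step 9: apply [-3, -2, -5] → [7, -18, -10]
step 10: apply [+1, +4, -1] → [8, -14, -11]
step 11: apply [+3, -5, -1] → [11, -19, -12]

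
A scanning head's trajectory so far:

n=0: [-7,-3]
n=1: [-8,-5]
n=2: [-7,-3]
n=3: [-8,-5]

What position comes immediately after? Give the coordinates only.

[-7,-3]

Step-to-step displacements: [-1,-2], [+1,+2], [-1,-2]; each is -1× the previous.
step 4: [-8,-5] + [+1,+2] → [-7,-3]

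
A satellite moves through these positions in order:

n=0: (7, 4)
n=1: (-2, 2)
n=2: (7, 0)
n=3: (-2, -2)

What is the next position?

(7, -4)

The first coordinate repeats the cycle [7, -2] with period 2; step 4 mod 2 = 0, giving 7.
The second coordinate changes by -2 each step, so at step 4 it is 4 + 4·(-2) = -4.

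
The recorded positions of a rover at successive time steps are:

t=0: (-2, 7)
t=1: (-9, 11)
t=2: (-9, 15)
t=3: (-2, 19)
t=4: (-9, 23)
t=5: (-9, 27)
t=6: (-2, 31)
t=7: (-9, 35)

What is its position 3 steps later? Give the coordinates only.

(-9, 47)

First: cycles through -2, -9, -9 every 3 steps. Step 10 lands at position 1 of the cycle → -9.
Second: linear, +4 per step → 47 at step 10.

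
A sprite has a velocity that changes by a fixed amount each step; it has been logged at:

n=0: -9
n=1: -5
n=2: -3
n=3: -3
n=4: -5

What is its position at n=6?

Taking differences between consecutive positions: +4, +2, +0, -2. These grow by -2 each step.
step 5: -5 − 4 → -9
step 6: -9 − 6 → -15

-15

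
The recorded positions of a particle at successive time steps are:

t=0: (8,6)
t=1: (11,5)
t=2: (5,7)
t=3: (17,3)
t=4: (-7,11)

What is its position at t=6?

The jumps are (+3,-1), (-6,+2), (+12,-4), (-24,+8) — a geometric progression with ratio -2.
step 5: (-7,11) + (+48,-16) → (41,-5)
step 6: (41,-5) + (-96,+32) → (-55,27)

(-55,27)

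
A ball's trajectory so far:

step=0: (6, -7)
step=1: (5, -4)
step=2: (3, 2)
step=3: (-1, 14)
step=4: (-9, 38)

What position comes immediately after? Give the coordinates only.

Step-to-step displacements: (-1, +3), (-2, +6), (-4, +12), (-8, +24); each is 2× the previous.
step 5: (-9, 38) + (-16, +48) → (-25, 86)

(-25, 86)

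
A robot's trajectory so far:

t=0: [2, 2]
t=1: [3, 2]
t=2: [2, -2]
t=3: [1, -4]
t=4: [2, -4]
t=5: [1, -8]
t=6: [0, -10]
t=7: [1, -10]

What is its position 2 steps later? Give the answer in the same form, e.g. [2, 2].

Step-to-step displacements: [+1, +0], [-1, -4], [-1, -2], [+1, +0], [-1, -4], [-1, -2], [+1, +0] — a repeating cycle of length 3.
step 8: apply [-1, -4] → [0, -14]
step 9: apply [-1, -2] → [-1, -16]

[-1, -16]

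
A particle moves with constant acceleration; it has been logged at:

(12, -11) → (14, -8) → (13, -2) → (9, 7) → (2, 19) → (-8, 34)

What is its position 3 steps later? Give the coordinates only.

First differences are (+2, +3), (-1, +6), (-4, +9), (-7, +12), (-10, +15); their common second difference is (-3, +3) (constant acceleration).
step 6: (-8, 34) + (-13, +18) → (-21, 52)
step 7: (-21, 52) + (-16, +21) → (-37, 73)
step 8: (-37, 73) + (-19, +24) → (-56, 97)

(-56, 97)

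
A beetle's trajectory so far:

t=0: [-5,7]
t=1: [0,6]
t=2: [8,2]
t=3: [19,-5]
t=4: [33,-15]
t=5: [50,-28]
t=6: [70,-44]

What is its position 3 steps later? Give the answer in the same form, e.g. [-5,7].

[148,-110]

Taking differences between consecutive positions: [+5,-1], [+8,-4], [+11,-7], [+14,-10], [+17,-13], [+20,-16]. These grow by [+3,-3] each step.
step 7: [70,-44] + [+23,-19] → [93,-63]
step 8: [93,-63] + [+26,-22] → [119,-85]
step 9: [119,-85] + [+29,-25] → [148,-110]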